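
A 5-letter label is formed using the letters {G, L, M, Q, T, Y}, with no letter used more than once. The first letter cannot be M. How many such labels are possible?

600

The first letter has 6−1 = 5 choices (anything except M).
The remaining 4 letters are filled from the other 5 symbols without repetition: 5 × 4 × 3 × 2 = 120.
Total: 5 × 120 = 600.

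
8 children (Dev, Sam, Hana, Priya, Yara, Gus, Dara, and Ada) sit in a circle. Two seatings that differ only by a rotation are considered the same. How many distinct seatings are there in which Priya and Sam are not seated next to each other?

3600

Without the restriction there are (7)! = 5040 seatings.
Seatings with Priya beside Sam: treat them as a block with 2 internal orders, giving 2 × (6)! = 1440.
Subtracting, 5040 − 1440 = 3600.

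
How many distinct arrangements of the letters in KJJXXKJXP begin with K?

Fix K in the first position and arrange the remaining 8 letters.
Those 8 letters have J appearing 3 times and X appearing 3 times, giving (8)!/(3!·3!) = 1120.

1120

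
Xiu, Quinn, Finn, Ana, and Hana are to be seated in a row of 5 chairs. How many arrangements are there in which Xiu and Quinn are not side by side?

There are 5! = 120 arrangements in all. If Xiu and Quinn are adjacent, merging them into one block gives 2·(4)! = 48 arrangements.
So 120 − 48 = 72 arrangements keep them apart.

72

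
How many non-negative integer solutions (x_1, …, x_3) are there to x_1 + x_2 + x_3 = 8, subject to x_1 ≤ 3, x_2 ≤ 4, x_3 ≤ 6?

Ignoring the caps, the number of non-negative solutions to x_1+…+x_3 = 8 is C(10,2) = 45.
Subtract solutions that violate a single cap (substitute x_i' = x_i − (cap_i+1)): x_1 ≥ 4 gives C(6,2) = 15; x_2 ≥ 5 gives C(5,2) = 10; x_3 ≥ 7 gives C(3,2) = 3. Together 28.
No two caps can be exceeded simultaneously, so the pair terms are all 0.
By inclusion–exclusion the count is 45 − 28 + 0 = 17.

17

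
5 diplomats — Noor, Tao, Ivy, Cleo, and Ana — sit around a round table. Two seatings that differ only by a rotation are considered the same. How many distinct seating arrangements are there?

24

Fix one person's seat to break rotational symmetry; the remaining 4 people can be arranged in (4)! = 24 ways.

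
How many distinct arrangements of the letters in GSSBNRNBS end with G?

With the last slot taken by G, it remains to arrange the other 8 letters (SSBNRNBS).
Those 8 letters have B appearing twice, N appearing twice, and S appearing 3 times, giving (8)!/(3!·2!·2!) = 1680.

1680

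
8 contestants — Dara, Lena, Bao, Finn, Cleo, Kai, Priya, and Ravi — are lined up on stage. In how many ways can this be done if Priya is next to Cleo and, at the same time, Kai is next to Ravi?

2880

Treat {Priya,Cleo} as one block (2 orders) and {Kai,Ravi} as another (2 orders).
That leaves 6 units to arrange: 2 × 2 × 6! = 4 × 720 = 2880.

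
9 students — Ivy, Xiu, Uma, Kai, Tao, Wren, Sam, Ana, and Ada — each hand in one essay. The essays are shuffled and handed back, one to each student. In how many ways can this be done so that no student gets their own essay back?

133496

Count assignments avoiding every fixed point. For any j of the 9 students fixed to their own essay, the other 9−j can be arranged in (9−j)! ways.
By inclusion–exclusion this is Σ_{j=0}^{9} (−1)^j C(9,j)·(9−j)!.
Computing: 362880 − 362880 + 181440 − 60480 + 15120 − 3024 + 504 − 72 + 9 − 1 = 133496.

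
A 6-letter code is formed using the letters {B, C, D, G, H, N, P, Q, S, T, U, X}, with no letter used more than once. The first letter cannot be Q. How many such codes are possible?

609840

The first letter has 12−1 = 11 choices (anything except Q).
The remaining 5 letters are filled from the other 11 symbols without repetition: 11 × 10 × 9 × 8 × 7 = 55440.
Total: 11 × 55440 = 609840.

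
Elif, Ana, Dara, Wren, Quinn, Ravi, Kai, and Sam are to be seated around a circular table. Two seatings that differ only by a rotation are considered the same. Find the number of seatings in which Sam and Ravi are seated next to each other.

Glue Sam and Ravi into a block (2 internal orders). Seating 7 units around a circle gives (6)! arrangements.
So 2 × (6)! = 2 × 720 = 1440.

1440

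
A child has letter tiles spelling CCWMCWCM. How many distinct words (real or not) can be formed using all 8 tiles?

420

Letter multiplicities in CCWMCWCM: C×4, M×2, W×2.
Dividing 8! = 40320 by 4!·2!·2! = 96 for the repeated letters gives 420.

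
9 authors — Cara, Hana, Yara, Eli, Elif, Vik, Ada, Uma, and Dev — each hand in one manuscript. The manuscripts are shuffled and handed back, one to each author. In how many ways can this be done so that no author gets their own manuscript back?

This is the derangement count D_9: permutations of 9 items with no fixed point.
By inclusion–exclusion this is Σ_{j=0}^{9} (−1)^j C(9,j)·(9−j)!.
Computing: 362880 − 362880 + 181440 − 60480 + 15120 − 3024 + 504 − 72 + 9 − 1 = 133496.

133496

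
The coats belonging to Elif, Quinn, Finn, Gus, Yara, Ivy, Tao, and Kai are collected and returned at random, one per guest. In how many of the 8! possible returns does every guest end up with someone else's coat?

14833

Count assignments avoiding every fixed point. For any j of the 8 guests fixed to their own coat, the other 8−j can be arranged in (8−j)! ways.
By inclusion–exclusion this is Σ_{j=0}^{8} (−1)^j C(8,j)·(8−j)!.
Computing: 40320 − 40320 + 20160 − 6720 + 1680 − 336 + 56 − 8 + 1 = 14833.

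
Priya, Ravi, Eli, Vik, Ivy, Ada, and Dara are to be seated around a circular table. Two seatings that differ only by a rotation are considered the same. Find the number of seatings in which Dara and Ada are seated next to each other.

Treat {Dara, Ada} as one unit (2 internal orders) and seat the resulting 6 units around the table: (5)! circular arrangements.
So 2 × (5)! = 2 × 120 = 240.

240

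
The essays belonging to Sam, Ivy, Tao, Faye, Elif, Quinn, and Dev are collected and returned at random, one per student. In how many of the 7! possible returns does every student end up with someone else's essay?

1854

This is the derangement count D_7: permutations of 7 items with no fixed point.
By inclusion–exclusion this is Σ_{j=0}^{7} (−1)^j C(7,j)·(7−j)!.
Computing: 5040 − 5040 + 2520 − 840 + 210 − 42 + 7 − 1 = 1854.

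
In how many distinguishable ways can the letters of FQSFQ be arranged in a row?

30

FQSFQ has 5 letters with F appearing twice and Q appearing twice.
Dividing 5! = 120 by 2!·2! = 4 for the repeated letters gives 30.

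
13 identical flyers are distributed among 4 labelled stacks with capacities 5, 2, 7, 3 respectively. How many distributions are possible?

Without the upper bounds there are C(16,3) = 560 ways to split 13 among 4 stacks.
Subtract solutions that violate a single cap (substitute x_i' = x_i − (cap_i+1)): x_1 ≥ 6 gives C(10,3) = 120; x_2 ≥ 3 gives C(13,3) = 286; x_3 ≥ 8 gives C(8,3) = 56; x_4 ≥ 4 gives C(12,3) = 220. Together 682.
Add back pairs where two caps are both exceeded: 35 + 0 + 20 + 10 + 84 + 4 = 153.
Subtract triples: 0 + 1 + 0 + 0 = 1.
By inclusion–exclusion the count is 560 − 682 + 153 − 1 = 30.

30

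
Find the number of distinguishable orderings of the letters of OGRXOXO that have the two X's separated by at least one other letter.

300

Total arrangements of OGRXOXO: 7!/(3!·2!) = 420.
If the two X's are adjacent, glue them into one block, leaving 6 items to arrange: (6)!/(3!) = 120 ways.
Subtracting, 420 − 120 = 300 arrangements keep the X's apart.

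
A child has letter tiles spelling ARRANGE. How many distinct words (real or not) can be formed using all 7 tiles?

1260

The 7 letters of ARRANGE have repeats: A appearing twice and R appearing twice.
So there are 7! / (2!·2!) = 1260 distinguishable arrangements.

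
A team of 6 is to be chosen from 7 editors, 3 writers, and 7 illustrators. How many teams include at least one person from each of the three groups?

8967

Total 6-person selections from all 17: C(17,6) = 12376.
Subtract selections that omit an entire group: no editors → C(10,6) = 210; no writers → C(14,6) = 3003; no illustrators → C(10,6) = 210.
Add back selections omitting two groups (i.e. drawn from a single group): C(7,6) + C(3,6) + C(7,6) = 14.
By inclusion–exclusion: 12376 − 3423 + 14 = 8967.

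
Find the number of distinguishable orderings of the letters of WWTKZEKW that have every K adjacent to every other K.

840

Treat the 2 copies of K as a single block. The multiset to arrange is then {KK, E, T, W, W, W, Z}, 7 items in all.
That gives (7)!/(3!) = 840 arrangements.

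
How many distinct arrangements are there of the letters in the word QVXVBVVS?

The 8 letters of QVXVBVVS have repeats: V appearing 4 times.
The number of distinct arrangements is 8!/(4!) = 40320/24 = 1680.

1680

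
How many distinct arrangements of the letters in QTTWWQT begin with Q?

60

Fix Q in the first position and arrange the remaining 6 letters.
Those 6 letters have T appearing 3 times and W appearing twice, giving (6)!/(3!·2!) = 60.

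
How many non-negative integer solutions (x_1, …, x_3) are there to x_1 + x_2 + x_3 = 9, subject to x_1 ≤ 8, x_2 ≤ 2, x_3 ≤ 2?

8

By stars and bars, unrestricted non-negative solutions to x_1+…+x_3 = 9 number C(9+2,2) = 55.
Subtract solutions that violate a single cap (substitute x_i' = x_i − (cap_i+1)): x_1 ≥ 9 gives C(2,2) = 1; x_2 ≥ 3 gives C(8,2) = 28; x_3 ≥ 3 gives C(8,2) = 28. Together 57.
Add back pairs where two caps are both exceeded: 0 + 0 + 10 = 10.
By inclusion–exclusion the count is 55 − 57 + 10 = 8.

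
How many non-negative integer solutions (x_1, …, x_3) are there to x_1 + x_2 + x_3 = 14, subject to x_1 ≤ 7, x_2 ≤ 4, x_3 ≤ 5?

Ignoring the caps, the number of non-negative solutions to x_1+…+x_3 = 14 is C(16,2) = 120.
Subtract solutions that violate a single cap (substitute x_i' = x_i − (cap_i+1)): x_1 ≥ 8 gives C(8,2) = 28; x_2 ≥ 5 gives C(11,2) = 55; x_3 ≥ 6 gives C(10,2) = 45. Together 128.
Add back pairs where two caps are both exceeded: 3 + 1 + 10 = 14.
By inclusion–exclusion the count is 120 − 128 + 14 = 6.

6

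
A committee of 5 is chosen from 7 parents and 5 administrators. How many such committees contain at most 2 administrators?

546

Split by how many administrators are chosen (0 through 2).
Sum: C(5,0)·C(7,5) + C(5,1)·C(7,4) + C(5,2)·C(7,3) = 21 + 175 + 350 = 546.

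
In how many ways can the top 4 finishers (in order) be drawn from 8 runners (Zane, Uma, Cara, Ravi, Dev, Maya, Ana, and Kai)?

This is an ordered selection of 4 from 8: P(8,4).
That gives 8 × 7 × 6 × 5 = 1680.

1680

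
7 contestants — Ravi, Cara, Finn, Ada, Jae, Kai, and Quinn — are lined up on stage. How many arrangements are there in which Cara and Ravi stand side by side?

Place the 5 others and the Cara-Ravi pair as 6 objects in a line; the pair has 2 internal arrangements.
That gives 2 × 6! = 2 × 720 = 1440.

1440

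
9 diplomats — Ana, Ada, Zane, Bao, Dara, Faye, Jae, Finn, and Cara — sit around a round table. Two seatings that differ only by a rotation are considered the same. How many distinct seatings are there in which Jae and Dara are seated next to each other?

Treat {Jae, Dara} as one unit (2 internal orders) and seat the resulting 8 units around the table: (7)! circular arrangements.
So 2 × (7)! = 2 × 5040 = 10080.

10080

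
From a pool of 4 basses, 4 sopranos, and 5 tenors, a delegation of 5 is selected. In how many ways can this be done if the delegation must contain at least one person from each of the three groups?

980

Unrestricted: C(13,5) = 1287 ways to pick any 5 of the 13.
Subtract selections that omit an entire group: no basses → C(9,5) = 126; no sopranos → C(9,5) = 126; no tenors → C(8,5) = 56.
Add back selections omitting two groups (i.e. drawn from a single group): C(4,5) + C(4,5) + C(5,5) = 1.
By inclusion–exclusion: 1287 − 308 + 1 = 980.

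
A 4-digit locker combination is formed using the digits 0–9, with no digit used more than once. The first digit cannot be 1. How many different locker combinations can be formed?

4536

The first digit has 10−1 = 9 choices (anything except 1).
The remaining 3 digits are filled from the other 9 symbols without repetition: 9 × 8 × 7 = 504.
Total: 9 × 504 = 4536.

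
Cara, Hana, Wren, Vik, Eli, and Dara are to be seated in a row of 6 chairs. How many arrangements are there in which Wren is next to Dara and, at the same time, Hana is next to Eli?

96

Treat {Wren,Dara} as one block (2 orders) and {Hana,Eli} as another (2 orders).
That leaves 4 units to arrange: 2 × 2 × 4! = 4 × 24 = 96.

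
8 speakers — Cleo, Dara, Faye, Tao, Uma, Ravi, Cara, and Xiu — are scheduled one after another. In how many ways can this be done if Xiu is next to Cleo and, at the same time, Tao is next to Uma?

Treat {Xiu,Cleo} as one block (2 orders) and {Tao,Uma} as another (2 orders).
That leaves 6 units to arrange: 2 × 2 × 6! = 4 × 720 = 2880.

2880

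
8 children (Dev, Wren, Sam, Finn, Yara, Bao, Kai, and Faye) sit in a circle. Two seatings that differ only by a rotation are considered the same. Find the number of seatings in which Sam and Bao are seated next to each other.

1440

Glue Sam and Bao into a block (2 internal orders). Seating 7 units around a circle gives (6)! arrangements.
So 2 × (6)! = 2 × 720 = 1440.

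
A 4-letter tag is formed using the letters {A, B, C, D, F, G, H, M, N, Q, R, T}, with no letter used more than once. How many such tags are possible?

With no repetition, fill the 4 letters in order: 12 choices, then 11, down to 9.
12 × 11 × 10 × 9 = 11880.

11880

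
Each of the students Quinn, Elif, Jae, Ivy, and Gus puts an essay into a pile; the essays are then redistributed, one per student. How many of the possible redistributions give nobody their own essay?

Count assignments avoiding every fixed point. For any j of the 5 students fixed to their own essay, the other 5−j can be arranged in (5−j)! ways.
By inclusion–exclusion this is Σ_{j=0}^{5} (−1)^j C(5,j)·(5−j)!.
Computing: 120 − 120 + 60 − 20 + 5 − 1 = 44.

44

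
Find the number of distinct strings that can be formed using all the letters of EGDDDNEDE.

2520

Letter multiplicities in EGDDDNEDE: D×4, E×3, G×1, N×1.
The number of distinct arrangements is 9!/(4!·3!) = 362880/144 = 2520.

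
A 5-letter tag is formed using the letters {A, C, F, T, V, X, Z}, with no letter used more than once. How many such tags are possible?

Choose and order 5 of the 7 symbols: the first letter has 7 options, the next 6, and so on down to 3.
That product is 7 × 6 × 5 × 4 × 3 = 2520.

2520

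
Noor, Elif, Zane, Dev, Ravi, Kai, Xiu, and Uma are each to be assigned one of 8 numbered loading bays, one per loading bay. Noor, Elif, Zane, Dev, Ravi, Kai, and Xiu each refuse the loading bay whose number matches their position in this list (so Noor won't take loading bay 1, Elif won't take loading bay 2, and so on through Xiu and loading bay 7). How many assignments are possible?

Let Aᵢ (for 1 ≤ i ≤ 7) be the placements that put person i in their forbidden loading bay. Any j of these fix j positions, leaving (8−j)! ways to fill the rest, and there are C(7,j) ways to pick which j.
By inclusion–exclusion, the number of valid placements is Σ_{j=0}^{7} (−1)^j C(7,j)·(8−j)!.
Computing: 40320 − 35280 + 15120 − 4200 + 840 − 126 + 14 − 1 = 16687.

16687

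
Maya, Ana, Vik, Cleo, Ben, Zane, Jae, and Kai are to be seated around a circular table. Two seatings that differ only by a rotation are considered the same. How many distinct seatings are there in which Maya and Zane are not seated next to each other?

Without the restriction there are (7)! = 5040 seatings.
Seatings with Maya beside Zane: treat them as a block with 2 internal orders, giving 2 × (6)! = 1440.
Subtracting, 5040 − 1440 = 3600.

3600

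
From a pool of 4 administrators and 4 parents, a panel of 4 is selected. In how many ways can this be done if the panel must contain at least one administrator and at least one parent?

Total 4-person selections from all 8: C(8,4) = 70.
Selections missing a whole group: no administrators → C(4,4) = 1; no parents → C(4,4) = 1.
Both groups omitted at once is impossible, so 70 − 2 = 68.

68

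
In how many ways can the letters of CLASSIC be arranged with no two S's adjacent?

900

Total arrangements of CLASSIC: 7!/(2!·2!) = 1260.
Arrangements with the S's together: treat SS as one letter, giving (6)!/(2!) = 360.
Subtracting, 1260 − 360 = 900 arrangements keep the S's apart.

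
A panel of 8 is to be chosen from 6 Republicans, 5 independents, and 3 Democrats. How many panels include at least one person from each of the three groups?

Unrestricted: C(14,8) = 3003 ways to pick any 8 of the 14.
Subtract selections that omit an entire group: no Republicans → C(8,8) = 1; no independents → C(9,8) = 9; no Democrats → C(11,8) = 165.
Add back selections omitting two groups (i.e. drawn from a single group): C(6,8) + C(5,8) + C(3,8) = 0.
By inclusion–exclusion: 3003 − 175 + 0 = 2828.

2828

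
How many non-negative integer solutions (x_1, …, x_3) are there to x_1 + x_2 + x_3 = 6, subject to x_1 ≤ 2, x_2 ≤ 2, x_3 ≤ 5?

By stars and bars, unrestricted non-negative solutions to x_1+…+x_3 = 6 number C(6+2,2) = 28.
Subtract solutions that violate a single cap (substitute x_i' = x_i − (cap_i+1)): x_1 ≥ 3 gives C(5,2) = 10; x_2 ≥ 3 gives C(5,2) = 10; x_3 ≥ 6 gives C(2,2) = 1. Together 21.
Add back pairs where two caps are both exceeded: 1 + 0 + 0 = 1.
By inclusion–exclusion the count is 28 − 21 + 1 = 8.

8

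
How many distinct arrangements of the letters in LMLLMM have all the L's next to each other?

Treat the 3 copies of L as a single block. The multiset to arrange is then {LLL, M, M, M}, 4 items in all.
That gives (4)!/(3!) = 4 arrangements.

4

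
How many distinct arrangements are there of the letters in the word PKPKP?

The 5 letters of PKPKP have repeats: K appearing twice and P appearing 3 times.
Dividing 5! = 120 by 3!·2! = 12 for the repeated letters gives 10.

10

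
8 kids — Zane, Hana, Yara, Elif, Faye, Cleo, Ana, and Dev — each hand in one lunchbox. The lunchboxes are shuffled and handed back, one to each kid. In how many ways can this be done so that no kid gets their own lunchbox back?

14833

This is the derangement count D_8: permutations of 8 items with no fixed point.
By inclusion–exclusion this is Σ_{j=0}^{8} (−1)^j C(8,j)·(8−j)!.
Computing: 40320 − 40320 + 20160 − 6720 + 1680 − 336 + 56 − 8 + 1 = 14833.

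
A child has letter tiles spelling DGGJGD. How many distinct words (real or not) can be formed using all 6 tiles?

DGGJGD has 6 letters with D appearing twice and G appearing 3 times.
Dividing 6! = 720 by 3!·2! = 12 for the repeated letters gives 60.

60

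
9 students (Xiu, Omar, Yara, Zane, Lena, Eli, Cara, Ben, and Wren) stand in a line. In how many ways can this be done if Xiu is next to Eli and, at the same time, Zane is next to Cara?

Treat {Xiu,Eli} as one block (2 orders) and {Zane,Cara} as another (2 orders).
That leaves 7 units to arrange: 2 × 2 × 7! = 4 × 5040 = 20160.

20160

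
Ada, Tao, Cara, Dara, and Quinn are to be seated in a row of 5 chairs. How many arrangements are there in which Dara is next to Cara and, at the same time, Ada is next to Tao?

24

Treat {Dara,Cara} as one block (2 orders) and {Ada,Tao} as another (2 orders).
That leaves 3 units to arrange: 2 × 2 × 3! = 4 × 6 = 24.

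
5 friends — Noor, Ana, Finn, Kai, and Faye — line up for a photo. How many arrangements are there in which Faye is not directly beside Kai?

Of the 5! = 120 arrangements, those with Faye and Kai adjacent number 2 × 4! = 48 (treat the pair as a block with 2 internal orders).
Complementary counting: 120 − 48 = 72.

72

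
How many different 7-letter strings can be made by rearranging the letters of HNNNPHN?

The 7 letters of HNNNPHN have repeats: H appearing twice and N appearing 4 times.
The number of distinct arrangements is 7!/(4!·2!) = 5040/48 = 105.

105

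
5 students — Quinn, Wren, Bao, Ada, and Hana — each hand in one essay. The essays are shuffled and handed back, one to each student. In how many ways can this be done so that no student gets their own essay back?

Let Aᵢ be the assignments in which student i gets their own essay. We want the size of the complement of A₁∪…∪A_5.
By inclusion–exclusion this is Σ_{j=0}^{5} (−1)^j C(5,j)·(5−j)!.
Computing: 120 − 120 + 60 − 20 + 5 − 1 = 44.

44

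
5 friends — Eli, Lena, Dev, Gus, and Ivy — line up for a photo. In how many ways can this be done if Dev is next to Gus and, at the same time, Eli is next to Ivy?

24

Treat {Dev,Gus} as one block (2 orders) and {Eli,Ivy} as another (2 orders).
That leaves 3 units to arrange: 2 × 2 × 3! = 4 × 6 = 24.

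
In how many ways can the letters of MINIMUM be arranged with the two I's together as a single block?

Treat the 2 copies of I as a single block. The multiset to arrange is then {II, M, M, M, N, U}, 6 items in all.
That gives (6)!/(3!) = 120 arrangements.

120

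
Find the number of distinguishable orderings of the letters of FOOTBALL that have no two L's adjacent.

Total arrangements of FOOTBALL: 8!/(2!·2!) = 10080.
If the two L's are adjacent, glue them into one block, leaving 7 items to arrange: (7)!/(2!) = 2520 ways.
Subtracting, 10080 − 2520 = 7560 arrangements keep the L's apart.

7560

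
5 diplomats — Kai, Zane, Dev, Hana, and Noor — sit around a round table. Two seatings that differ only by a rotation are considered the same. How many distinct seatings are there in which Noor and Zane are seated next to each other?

12

Treat {Noor, Zane} as one unit (2 internal orders) and seat the resulting 4 units around the table: (3)! circular arrangements.
So 2 × (3)! = 2 × 6 = 12.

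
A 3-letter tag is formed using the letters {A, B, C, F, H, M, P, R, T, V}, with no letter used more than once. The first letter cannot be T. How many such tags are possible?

The first letter has 10−1 = 9 choices (anything except T).
The remaining 2 letters are filled from the other 9 symbols without repetition: 9 × 8 = 72.
Total: 9 × 72 = 648.

648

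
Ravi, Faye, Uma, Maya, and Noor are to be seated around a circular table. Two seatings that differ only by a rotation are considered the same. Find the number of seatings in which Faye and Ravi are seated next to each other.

12

Glue Faye and Ravi into a block (2 internal orders). Seating 4 units around a circle gives (3)! arrangements.
So 2 × (3)! = 2 × 6 = 12.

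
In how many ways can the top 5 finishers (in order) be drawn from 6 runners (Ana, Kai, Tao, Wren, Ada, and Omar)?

720

This is an ordered selection of 5 from 6: P(6,5).
That gives 6 × 5 × 4 × 3 × 2 = 720.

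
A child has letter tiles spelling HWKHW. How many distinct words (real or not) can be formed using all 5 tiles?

30

HWKHW has 5 letters with H appearing twice and W appearing twice.
Dividing 5! = 120 by 2!·2! = 4 for the repeated letters gives 30.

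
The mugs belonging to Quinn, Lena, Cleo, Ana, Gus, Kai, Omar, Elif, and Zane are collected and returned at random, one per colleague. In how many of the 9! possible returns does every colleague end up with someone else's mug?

133496

This is the derangement count D_9: permutations of 9 items with no fixed point.
By inclusion–exclusion this is Σ_{j=0}^{9} (−1)^j C(9,j)·(9−j)!.
Computing: 362880 − 362880 + 181440 − 60480 + 15120 − 3024 + 504 − 72 + 9 − 1 = 133496.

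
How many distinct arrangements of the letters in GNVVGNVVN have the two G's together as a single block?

Treat the 2 copies of G as a single block. The multiset to arrange is then {GG, N, N, N, V, V, V, V}, 8 items in all.
That gives (8)!/(4!·3!) = 280 arrangements.

280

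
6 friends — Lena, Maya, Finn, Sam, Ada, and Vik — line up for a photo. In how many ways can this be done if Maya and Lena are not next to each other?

Of the 6! = 720 arrangements, those with Maya and Lena adjacent number 2 × 5! = 240 (treat the pair as a block with 2 internal orders).
So 720 − 240 = 480 arrangements keep them apart.

480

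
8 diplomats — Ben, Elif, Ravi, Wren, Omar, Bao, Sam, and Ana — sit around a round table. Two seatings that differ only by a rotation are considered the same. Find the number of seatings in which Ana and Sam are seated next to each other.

1440

Treat {Ana, Sam} as one unit (2 internal orders) and seat the resulting 7 units around the table: (6)! circular arrangements.
So 2 × (6)! = 2 × 720 = 1440.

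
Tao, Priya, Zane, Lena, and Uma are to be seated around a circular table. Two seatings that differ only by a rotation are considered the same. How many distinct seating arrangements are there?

24

Seat Tao anywhere (absorbing the rotational symmetry), then permute the other 4: (4)! = 24.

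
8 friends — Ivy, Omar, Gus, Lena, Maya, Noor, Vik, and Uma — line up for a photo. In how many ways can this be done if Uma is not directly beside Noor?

There are 8! = 40320 arrangements in all. If Uma and Noor are adjacent, merging them into one block gives 2·(7)! = 10080 arrangements.
Complementary counting: 40320 − 10080 = 30240.

30240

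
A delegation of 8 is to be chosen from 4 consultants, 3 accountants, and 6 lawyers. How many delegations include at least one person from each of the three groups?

Unrestricted: C(13,8) = 1287 ways to pick any 8 of the 13.
Selections missing a whole group: no consultants → C(9,8) = 9; no accountants → C(10,8) = 45; no lawyers → C(7,8) = 0.
Add back selections omitting two groups (i.e. drawn from a single group): C(4,8) + C(3,8) + C(6,8) = 0.
By inclusion–exclusion: 1287 − 54 + 0 = 1233.

1233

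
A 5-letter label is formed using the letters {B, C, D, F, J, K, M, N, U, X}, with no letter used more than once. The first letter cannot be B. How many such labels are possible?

27216

The first letter has 10−1 = 9 choices (anything except B).
The remaining 4 letters are filled from the other 9 symbols without repetition: 9 × 8 × 7 × 6 = 3024.
Total: 9 × 3024 = 27216.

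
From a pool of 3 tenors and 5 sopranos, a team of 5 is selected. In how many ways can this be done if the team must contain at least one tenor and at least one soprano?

Unrestricted: C(8,5) = 56 ways to pick any 5 of the 8.
Selections missing a whole group: no tenors → C(5,5) = 1; no sopranos → C(3,5) = 0.
Both groups omitted at once is impossible, so 56 − 1 = 55.

55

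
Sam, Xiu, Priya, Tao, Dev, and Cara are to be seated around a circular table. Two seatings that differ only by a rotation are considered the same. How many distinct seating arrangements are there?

120

Fix one person's seat to break rotational symmetry; the remaining 5 people can be arranged in (5)! = 120 ways.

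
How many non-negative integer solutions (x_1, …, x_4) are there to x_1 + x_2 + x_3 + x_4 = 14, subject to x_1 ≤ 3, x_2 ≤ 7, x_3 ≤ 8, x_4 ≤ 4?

109

Without the upper bounds there are C(17,3) = 680 ways to split 14 among 4 variables.
Subtract solutions that violate a single cap (substitute x_i' = x_i − (cap_i+1)): x_1 ≥ 4 gives C(13,3) = 286; x_2 ≥ 8 gives C(9,3) = 84; x_3 ≥ 9 gives C(8,3) = 56; x_4 ≥ 5 gives C(12,3) = 220. Together 646.
Add back pairs where two caps are both exceeded: 10 + 4 + 56 + 0 + 4 + 1 = 75.
By inclusion–exclusion the count is 680 − 646 + 75 = 109.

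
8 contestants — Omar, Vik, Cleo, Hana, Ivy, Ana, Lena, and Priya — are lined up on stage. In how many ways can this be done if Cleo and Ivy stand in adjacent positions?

10080

Treat {Cleo, Ivy} as a single unit. There are 7 units to order, and the pair itself can be ordered 2 ways.
That gives 2 × 7! = 2 × 5040 = 10080.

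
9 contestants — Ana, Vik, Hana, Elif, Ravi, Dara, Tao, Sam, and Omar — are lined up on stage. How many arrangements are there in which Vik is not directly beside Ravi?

282240

There are 9! = 362880 arrangements in all. If Vik and Ravi are adjacent, merging them into one block gives 2·(8)! = 80640 arrangements.
Complementary counting: 362880 − 80640 = 282240.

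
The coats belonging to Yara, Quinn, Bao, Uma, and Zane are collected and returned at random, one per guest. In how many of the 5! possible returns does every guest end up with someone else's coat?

This is the derangement count D_5: permutations of 5 items with no fixed point.
By inclusion–exclusion this is Σ_{j=0}^{5} (−1)^j C(5,j)·(5−j)!.
Computing: 120 − 120 + 60 − 20 + 5 − 1 = 44.

44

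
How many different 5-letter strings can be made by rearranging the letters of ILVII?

20

ILVII has 5 letters with I appearing 3 times.
So there are 5! / (3!) = 20 distinguishable arrangements.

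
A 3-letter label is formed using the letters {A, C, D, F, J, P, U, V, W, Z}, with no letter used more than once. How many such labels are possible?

With no repetition, fill the 3 letters in order: 10 choices, then 9, down to 8.
That product is 10 × 9 × 8 = 720.

720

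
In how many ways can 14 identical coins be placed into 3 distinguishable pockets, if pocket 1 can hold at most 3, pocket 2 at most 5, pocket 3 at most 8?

By stars and bars, unrestricted non-negative solutions to x_1+…+x_3 = 14 number C(14+2,2) = 120.
Subtract solutions that violate a single cap (substitute x_i' = x_i − (cap_i+1)): x_1 ≥ 4 gives C(12,2) = 66; x_2 ≥ 6 gives C(10,2) = 45; x_3 ≥ 9 gives C(7,2) = 21. Together 132.
Add back pairs where two caps are both exceeded: 15 + 3 + 0 = 18.
By inclusion–exclusion the count is 120 − 132 + 18 = 6.

6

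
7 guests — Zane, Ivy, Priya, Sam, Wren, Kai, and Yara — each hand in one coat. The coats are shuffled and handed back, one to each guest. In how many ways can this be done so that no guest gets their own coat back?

1854

Count assignments avoiding every fixed point. For any j of the 7 guests fixed to their own coat, the other 7−j can be arranged in (7−j)! ways.
By inclusion–exclusion this is Σ_{j=0}^{7} (−1)^j C(7,j)·(7−j)!.
Computing: 5040 − 5040 + 2520 − 840 + 210 − 42 + 7 − 1 = 1854.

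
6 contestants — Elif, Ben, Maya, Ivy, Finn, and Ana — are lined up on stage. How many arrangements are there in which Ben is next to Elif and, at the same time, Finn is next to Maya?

Treat {Ben,Elif} as one block (2 orders) and {Finn,Maya} as another (2 orders).
That leaves 4 units to arrange: 2 × 2 × 4! = 4 × 24 = 96.

96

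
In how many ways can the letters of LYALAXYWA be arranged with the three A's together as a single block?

1260

Treat the 3 copies of A as a single block. The multiset to arrange is then {AAA, L, L, W, X, Y, Y}, 7 items in all.
That gives (7)!/(2!·2!) = 1260 arrangements.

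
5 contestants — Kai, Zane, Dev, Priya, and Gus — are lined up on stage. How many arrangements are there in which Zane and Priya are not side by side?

Of the 5! = 120 arrangements, those with Zane and Priya adjacent number 2 × 4! = 48 (treat the pair as a block with 2 internal orders).
Complementary counting: 120 − 48 = 72.

72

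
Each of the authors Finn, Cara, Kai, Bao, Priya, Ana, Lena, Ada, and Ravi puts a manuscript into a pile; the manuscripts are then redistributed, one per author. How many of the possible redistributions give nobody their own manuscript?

This is the derangement count D_9: permutations of 9 items with no fixed point.
By inclusion–exclusion this is Σ_{j=0}^{9} (−1)^j C(9,j)·(9−j)!.
Computing: 362880 − 362880 + 181440 − 60480 + 15120 − 3024 + 504 − 72 + 9 − 1 = 133496.

133496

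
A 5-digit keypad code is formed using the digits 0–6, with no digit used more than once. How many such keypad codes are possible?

2520

Choose and order 5 of the 7 symbols: the first digit has 7 options, the next 6, and so on down to 3.
7 × 6 × 5 × 4 × 3 = 2520.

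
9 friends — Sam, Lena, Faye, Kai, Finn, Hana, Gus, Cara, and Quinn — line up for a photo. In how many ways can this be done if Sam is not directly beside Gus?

There are 9! = 362880 arrangements in all. If Sam and Gus are adjacent, merging them into one block gives 2·(8)! = 80640 arrangements.
So 362880 − 80640 = 282240 arrangements keep them apart.

282240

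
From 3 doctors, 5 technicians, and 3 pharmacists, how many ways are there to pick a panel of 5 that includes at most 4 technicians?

Split by how many technicians are chosen (0 through 4).
Sum: C(5,0)·C(6,5) + C(5,1)·C(6,4) + C(5,2)·C(6,3) + C(5,3)·C(6,2) + C(5,4)·C(6,1) = 6 + 75 + 200 + 150 + 30 = 461.

461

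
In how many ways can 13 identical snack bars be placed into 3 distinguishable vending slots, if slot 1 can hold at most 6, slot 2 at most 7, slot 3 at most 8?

Without the upper bounds there are C(15,2) = 105 ways to split 13 among 3 vending slots.
Subtract solutions that violate a single cap (substitute x_i' = x_i − (cap_i+1)): x_1 ≥ 7 gives C(8,2) = 28; x_2 ≥ 8 gives C(7,2) = 21; x_3 ≥ 9 gives C(6,2) = 15. Together 64.
No two caps can be exceeded simultaneously, so the pair terms are all 0.
By inclusion–exclusion the count is 105 − 64 + 0 = 41.

41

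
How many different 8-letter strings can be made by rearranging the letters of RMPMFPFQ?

Letter multiplicities in RMPMFPFQ: F×2, M×2, P×2, Q×1, R×1.
Dividing 8! = 40320 by 2!·2!·2! = 8 for the repeated letters gives 5040.

5040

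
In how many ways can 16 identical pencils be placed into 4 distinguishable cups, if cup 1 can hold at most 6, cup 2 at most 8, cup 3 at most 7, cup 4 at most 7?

309

By stars and bars, unrestricted non-negative solutions to x_1+…+x_4 = 16 number C(16+3,3) = 969.
Subtract solutions that violate a single cap (substitute x_i' = x_i − (cap_i+1)): x_1 ≥ 7 gives C(12,3) = 220; x_2 ≥ 9 gives C(10,3) = 120; x_3 ≥ 8 gives C(11,3) = 165; x_4 ≥ 8 gives C(11,3) = 165. Together 670.
Add back pairs where two caps are both exceeded: 1 + 4 + 4 + 0 + 0 + 1 = 10.
By inclusion–exclusion the count is 969 − 670 + 10 = 309.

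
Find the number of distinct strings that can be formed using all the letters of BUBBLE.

Letter multiplicities in BUBBLE: B×3, E×1, L×1, U×1.
Dividing 6! = 720 by 3! = 6 for the repeated letters gives 120.

120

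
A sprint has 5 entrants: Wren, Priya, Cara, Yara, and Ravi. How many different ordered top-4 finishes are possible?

120

There are 5 choices for 1st place, 4 for 2nd, and so on down to 2 for position 4.
That gives 5 × 4 × 3 × 2 = 120.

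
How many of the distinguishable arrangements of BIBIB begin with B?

Fix B in the first position and arrange the remaining 4 letters.
Those 4 letters have B appearing twice and I appearing twice, giving (4)!/(2!·2!) = 6.

6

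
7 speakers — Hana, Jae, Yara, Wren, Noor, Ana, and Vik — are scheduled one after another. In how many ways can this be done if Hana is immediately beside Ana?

1440

Place the 5 others and the Hana-Ana pair as 6 objects in a line; the pair has 2 internal arrangements.
That gives 2 × 6! = 2 × 720 = 1440.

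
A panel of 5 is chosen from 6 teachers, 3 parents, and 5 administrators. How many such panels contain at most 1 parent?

1452

Split by how many parents are chosen (0 through 1).
Sum: C(3,0)·C(11,5) + C(3,1)·C(11,4) = 462 + 990 = 1452.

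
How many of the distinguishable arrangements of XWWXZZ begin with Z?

Fix Z in the first position and arrange the remaining 5 letters.
Those 5 letters have W appearing twice and X appearing twice, giving (5)!/(2!·2!) = 30.

30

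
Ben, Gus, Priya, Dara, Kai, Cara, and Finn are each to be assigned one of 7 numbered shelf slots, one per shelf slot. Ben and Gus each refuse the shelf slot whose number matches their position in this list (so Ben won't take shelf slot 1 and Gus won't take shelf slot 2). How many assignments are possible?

Let Aᵢ (for i ∈ {1, 2}) be the placements that put person i in their forbidden shelf slot. Any j of these fix j positions, leaving (7−j)! ways to fill the rest, and there are C(2,j) ways to pick which j.
By inclusion–exclusion, the number of valid placements is Σ_{j=0}^{2} (−1)^j C(2,j)·(7−j)!.
Computing: 5040 − 1440 + 120 = 3720.

3720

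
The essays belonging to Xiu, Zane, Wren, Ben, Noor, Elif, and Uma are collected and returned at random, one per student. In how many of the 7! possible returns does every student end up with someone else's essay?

Let Aᵢ be the assignments in which student i gets their own essay. We want the size of the complement of A₁∪…∪A_7.
By inclusion–exclusion this is Σ_{j=0}^{7} (−1)^j C(7,j)·(7−j)!.
Computing: 5040 − 5040 + 2520 − 840 + 210 − 42 + 7 − 1 = 1854.

1854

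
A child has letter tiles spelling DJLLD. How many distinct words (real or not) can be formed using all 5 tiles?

30

DJLLD has 5 letters with D appearing twice and L appearing twice.
The number of distinct arrangements is 5!/(2!·2!) = 120/4 = 30.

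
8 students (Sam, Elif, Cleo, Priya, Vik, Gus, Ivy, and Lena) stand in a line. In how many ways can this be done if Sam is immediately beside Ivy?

10080

Treat {Sam, Ivy} as a single unit. There are 7 units to order, and the pair itself can be ordered 2 ways.
That gives 2 × 7! = 2 × 5040 = 10080.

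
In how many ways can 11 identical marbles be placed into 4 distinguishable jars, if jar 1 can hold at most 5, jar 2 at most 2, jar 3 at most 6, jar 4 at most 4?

59

Ignoring the caps, the number of non-negative solutions to x_1+…+x_4 = 11 is C(14,3) = 364.
Subtract solutions that violate a single cap (substitute x_i' = x_i − (cap_i+1)): x_1 ≥ 6 gives C(8,3) = 56; x_2 ≥ 3 gives C(11,3) = 165; x_3 ≥ 7 gives C(7,3) = 35; x_4 ≥ 5 gives C(9,3) = 84. Together 340.
Add back pairs where two caps are both exceeded: 10 + 0 + 1 + 4 + 20 + 0 = 35.
By inclusion–exclusion the count is 364 − 340 + 35 = 59.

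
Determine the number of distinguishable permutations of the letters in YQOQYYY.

The 7 letters of YQOQYYY have repeats: Q appearing twice and Y appearing 4 times.
Dividing 7! = 5040 by 4!·2! = 48 for the repeated letters gives 105.

105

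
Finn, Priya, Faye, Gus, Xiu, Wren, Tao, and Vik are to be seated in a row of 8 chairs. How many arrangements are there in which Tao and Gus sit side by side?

Place the 6 others and the Tao-Gus pair as 7 objects in a line; the pair has 2 internal arrangements.
That gives 2 × 7! = 2 × 5040 = 10080.

10080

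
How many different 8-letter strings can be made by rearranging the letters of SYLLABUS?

SYLLABUS has 8 letters with L appearing twice and S appearing twice.
The number of distinct arrangements is 8!/(2!·2!) = 40320/4 = 10080.

10080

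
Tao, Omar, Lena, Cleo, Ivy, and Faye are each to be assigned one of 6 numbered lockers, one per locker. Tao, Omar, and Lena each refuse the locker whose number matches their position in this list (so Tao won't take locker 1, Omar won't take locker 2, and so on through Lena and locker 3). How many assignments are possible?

426

Let Aᵢ (for i ∈ {1, 2, 3}) be the placements that put person i in their forbidden locker. Any j of these fix j positions, leaving (6−j)! ways to fill the rest, and there are C(3,j) ways to pick which j.
By inclusion–exclusion, the number of valid placements is Σ_{j=0}^{3} (−1)^j C(3,j)·(6−j)!.
Computing: 720 − 360 + 72 − 6 = 426.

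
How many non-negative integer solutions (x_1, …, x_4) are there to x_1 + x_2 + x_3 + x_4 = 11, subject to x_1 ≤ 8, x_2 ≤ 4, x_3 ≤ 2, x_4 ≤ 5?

Ignoring the caps, the number of non-negative solutions to x_1+…+x_4 = 11 is C(14,3) = 364.
Subtract solutions that violate a single cap (substitute x_i' = x_i − (cap_i+1)): x_1 ≥ 9 gives C(5,3) = 10; x_2 ≥ 5 gives C(9,3) = 84; x_3 ≥ 3 gives C(11,3) = 165; x_4 ≥ 6 gives C(8,3) = 56. Together 315.
Add back pairs where two caps are both exceeded: 0 + 0 + 0 + 20 + 1 + 10 = 31.
By inclusion–exclusion the count is 364 − 315 + 31 = 80.

80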